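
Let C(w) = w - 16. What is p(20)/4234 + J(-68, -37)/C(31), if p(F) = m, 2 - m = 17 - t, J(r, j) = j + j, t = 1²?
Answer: -156763/31755 ≈ -4.9366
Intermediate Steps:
t = 1
J(r, j) = 2*j
C(w) = -16 + w
m = -14 (m = 2 - (17 - 1*1) = 2 - (17 - 1) = 2 - 1*16 = 2 - 16 = -14)
p(F) = -14
p(20)/4234 + J(-68, -37)/C(31) = -14/4234 + (2*(-37))/(-16 + 31) = -14*1/4234 - 74/15 = -7/2117 - 74*1/15 = -7/2117 - 74/15 = -156763/31755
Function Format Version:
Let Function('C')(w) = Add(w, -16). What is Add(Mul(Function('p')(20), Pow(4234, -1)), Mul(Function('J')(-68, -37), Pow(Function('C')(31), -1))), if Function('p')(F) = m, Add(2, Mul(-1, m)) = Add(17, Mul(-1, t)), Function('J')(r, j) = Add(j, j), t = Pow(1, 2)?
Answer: Rational(-156763, 31755) ≈ -4.9366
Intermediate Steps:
t = 1
Function('J')(r, j) = Mul(2, j)
Function('C')(w) = Add(-16, w)
m = -14 (m = Add(2, Mul(-1, Add(17, Mul(-1, 1)))) = Add(2, Mul(-1, Add(17, -1))) = Add(2, Mul(-1, 16)) = Add(2, -16) = -14)
Function('p')(F) = -14
Add(Mul(Function('p')(20), Pow(4234, -1)), Mul(Function('J')(-68, -37), Pow(Function('C')(31), -1))) = Add(Mul(-14, Pow(4234, -1)), Mul(Mul(2, -37), Pow(Add(-16, 31), -1))) = Add(Mul(-14, Rational(1, 4234)), Mul(-74, Pow(15, -1))) = Add(Rational(-7, 2117), Mul(-74, Rational(1, 15))) = Add(Rational(-7, 2117), Rational(-74, 15)) = Rational(-156763, 31755)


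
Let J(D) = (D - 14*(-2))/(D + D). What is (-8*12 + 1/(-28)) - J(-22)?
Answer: -29537/308 ≈ -95.899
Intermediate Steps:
J(D) = (28 + D)/(2*D) (J(D) = (D + 28)/((2*D)) = (28 + D)*(1/(2*D)) = (28 + D)/(2*D))
(-8*12 + 1/(-28)) - J(-22) = (-8*12 + 1/(-28)) - (28 - 22)/(2*(-22)) = (-96 - 1/28) - (-1)*6/(2*22) = -2689/28 - 1*(-3/22) = -2689/28 + 3/22 = -29537/308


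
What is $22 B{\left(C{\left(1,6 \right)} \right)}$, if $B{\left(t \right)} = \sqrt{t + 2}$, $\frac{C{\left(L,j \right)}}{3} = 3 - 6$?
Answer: $22 i \sqrt{7} \approx 58.207 i$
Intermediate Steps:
$C{\left(L,j \right)} = -9$ ($C{\left(L,j \right)} = 3 \left(3 - 6\right) = 3 \left(-3\right) = -9$)
$B{\left(t \right)} = \sqrt{2 + t}$
$22 B{\left(C{\left(1,6 \right)} \right)} = 22 \sqrt{2 - 9} = 22 \sqrt{-7} = 22 i \sqrt{7}$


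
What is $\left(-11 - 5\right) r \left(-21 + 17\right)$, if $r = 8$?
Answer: $512$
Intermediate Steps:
$\left(-11 - 5\right) r \left(-21 + 17\right) = \left(-11 - 5\right) 8 \left(-21 + 17\right) = - 16 \cdot 8 \left(-4\right) = \left(-16\right) \left(-32\right) = 512$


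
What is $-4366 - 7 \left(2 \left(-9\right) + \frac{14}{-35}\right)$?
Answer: $- \frac{21186}{5} \approx -4237.2$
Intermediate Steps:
$-4366 - 7 \left(2 \left(-9\right) + \frac{14}{-35}\right) = -4366 - 7 \left(-18 + 14 \left(- \frac{1}{35}\right)\right) = -4366 - 7 \left(-18 - \frac{2}{5}\right) = -4366 - 7 \left(- \frac{92}{5}\right) = -4366 - - \frac{644}{5} = -4366 + \frac{644}{5} = - \frac{21186}{5}$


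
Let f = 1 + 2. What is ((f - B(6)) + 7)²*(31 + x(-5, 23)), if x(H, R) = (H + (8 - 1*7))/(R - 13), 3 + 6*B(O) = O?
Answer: 55233/20 ≈ 2761.6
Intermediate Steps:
B(O) = -½ + O/6
f = 3
x(H, R) = (1 + H)/(-13 + R) (x(H, R) = (H + (8 - 7))/(-13 + R) = (H + 1)/(-13 + R) = (1 + H)/(-13 + R))
((f - B(6)) + 7)²*(31 + x(-5, 23)) = ((3 - (-½ + (⅙)*6)) + 7)²*(31 + (1 - 5)/(-13 + 23)) = ((3 - (-½ + 1)) + 7)²*(31 - 4/10) = ((3 - 1*½) + 7)²*(31 + (⅒)*(-4)) = ((3 - ½) + 7)²*(31 - ⅖) = (5/2 + 7)²*(153/5) = (19/2)²*(153/5) = (361/4)*(153/5) = 55233/20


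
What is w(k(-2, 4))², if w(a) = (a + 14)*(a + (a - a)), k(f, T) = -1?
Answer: 169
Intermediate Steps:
w(a) = a*(14 + a) (w(a) = (14 + a)*(a + 0) = (14 + a)*a = a*(14 + a))
w(k(-2, 4))² = (-(14 - 1))² = (-1*13)² = (-13)² = 169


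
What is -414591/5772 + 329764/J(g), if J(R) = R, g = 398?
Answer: 289731765/382876 ≈ 756.72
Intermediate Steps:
-414591/5772 + 329764/J(g) = -414591/5772 + 329764/398 = -414591*1/5772 + 329764*(1/398) = -138197/1924 + 164882/199 = 289731765/382876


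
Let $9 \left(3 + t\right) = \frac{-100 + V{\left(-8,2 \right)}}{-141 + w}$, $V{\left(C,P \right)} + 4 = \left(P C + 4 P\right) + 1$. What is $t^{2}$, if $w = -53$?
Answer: $\frac{2920681}{338724} \approx 8.6226$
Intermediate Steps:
$V{\left(C,P \right)} = -3 + 4 P + C P$ ($V{\left(C,P \right)} = -4 + \left(\left(P C + 4 P\right) + 1\right) = -4 + \left(\left(C P + 4 P\right) + 1\right) = -4 + \left(\left(4 P + C P\right) + 1\right) = -4 + \left(1 + 4 P + C P\right) = -3 + 4 P + C P$)
$t = - \frac{1709}{582}$ ($t = -3 + \frac{\left(-100 - 11\right) \frac{1}{-141 - 53}}{9} = -3 + \frac{\left(-100 - 11\right) \frac{1}{-194}}{9} = -3 + \frac{\left(-100 - 11\right) \left(- \frac{1}{194}\right)}{9} = -3 + \frac{\left(-111\right) \left(- \frac{1}{194}\right)}{9} = -3 + \frac{1}{9} \cdot \frac{111}{194} = -3 + \frac{37}{582} = - \frac{1709}{582} \approx -2.9364$)
$t^{2} = \left(- \frac{1709}{582}\right)^{2} = \frac{2920681}{338724}$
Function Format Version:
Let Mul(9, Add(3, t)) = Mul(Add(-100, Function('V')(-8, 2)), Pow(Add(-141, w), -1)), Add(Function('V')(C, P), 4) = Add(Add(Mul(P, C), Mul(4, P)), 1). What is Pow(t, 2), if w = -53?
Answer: Rational(2920681, 338724) ≈ 8.6226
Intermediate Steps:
Function('V')(C, P) = Add(-3, Mul(4, P), Mul(C, P)) (Function('V')(C, P) = Add(-4, Add(Add(Mul(P, C), Mul(4, P)), 1)) = Add(-4, Add(Add(Mul(C, P), Mul(4, P)), 1)) = Add(-4, Add(Add(Mul(4, P), Mul(C, P)), 1)) = Add(-4, Add(1, Mul(4, P), Mul(C, P))) = Add(-3, Mul(4, P), Mul(C, P)))
t = Rational(-1709, 582) (t = Add(-3, Mul(Rational(1, 9), Mul(Add(-100, Add(-3, Mul(4, 2), Mul(-8, 2))), Pow(Add(-141, -53), -1)))) = Add(-3, Mul(Rational(1, 9), Mul(Add(-100, Add(-3, 8, -16)), Pow(-194, -1)))) = Add(-3, Mul(Rational(1, 9), Mul(Add(-100, -11), Rational(-1, 194)))) = Add(-3, Mul(Rational(1, 9), Mul(-111, Rational(-1, 194)))) = Add(-3, Mul(Rational(1, 9), Rational(111, 194))) = Add(-3, Rational(37, 582)) = Rational(-1709, 582) ≈ -2.9364)
Pow(t, 2) = Pow(Rational(-1709, 582), 2) = Rational(2920681, 338724)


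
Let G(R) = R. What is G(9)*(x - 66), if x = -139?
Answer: -1845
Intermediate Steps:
G(9)*(x - 66) = 9*(-139 - 66) = 9*(-205) = -1845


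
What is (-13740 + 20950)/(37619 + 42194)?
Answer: 7210/79813 ≈ 0.090336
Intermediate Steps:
(-13740 + 20950)/(37619 + 42194) = 7210/79813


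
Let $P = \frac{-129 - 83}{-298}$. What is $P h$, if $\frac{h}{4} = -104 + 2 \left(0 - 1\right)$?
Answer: $- \frac{44944}{149} \approx -301.64$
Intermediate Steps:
$P = \frac{106}{149}$ ($P = \left(-212\right) \left(- \frac{1}{298}\right) = \frac{106}{149} \approx 0.71141$)
$h = -424$ ($h = 4 \left(-104 + 2 \left(0 - 1\right)\right) = 4 \left(-104 + 2 \left(-1\right)\right) = 4 \left(-104 - 2\right) = 4 \left(-106\right) = -424$)
$P h = \frac{106}{149} \left(-424\right) = - \frac{44944}{149}$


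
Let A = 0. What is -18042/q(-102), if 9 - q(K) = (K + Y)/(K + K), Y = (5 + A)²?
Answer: -3680568/1759 ≈ -2092.4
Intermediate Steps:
Y = 25 (Y = (5 + 0)² = 5² = 25)
q(K) = 9 - (25 + K)/(2*K) (q(K) = 9 - (K + 25)/(K + K) = 9 - (25 + K)/(2*K))
-18042/q(-102) = -18042*(-204/(-25 + 17*(-102))) = -18042*(-204/(-25 - 1734)) = -18042/((½)*(-1/102)*(-1759)) = -18042/1759/204 = -18042*204/1759 = -3680568/1759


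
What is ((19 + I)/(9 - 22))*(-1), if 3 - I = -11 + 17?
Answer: 16/13 ≈ 1.2308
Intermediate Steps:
I = -3 (I = 3 - (-11 + 17) = 3 - 1*6 = 3 - 6 = -3)
((19 + I)/(9 - 22))*(-1) = ((19 - 3)/(9 - 22))*(-1) = (16/(-13))*(-1) = (16*(-1/13))*(-1) = -16/13*(-1) = 16/13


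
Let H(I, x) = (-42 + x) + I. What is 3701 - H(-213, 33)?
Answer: 3923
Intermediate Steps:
H(I, x) = -42 + I + x
3701 - H(-213, 33) = 3701 - (-42 - 213 + 33) = 3701 - 1*(-222) = 3701 + 222 = 3923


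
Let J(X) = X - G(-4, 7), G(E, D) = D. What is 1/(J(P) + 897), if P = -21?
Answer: 1/869 ≈ 0.0011507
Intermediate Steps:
J(X) = -7 + X (J(X) = X - 1*7 = X - 7 = -7 + X)
1/(J(P) + 897) = 1/((-7 - 21) + 897) = 1/(-28 + 897) = 1/869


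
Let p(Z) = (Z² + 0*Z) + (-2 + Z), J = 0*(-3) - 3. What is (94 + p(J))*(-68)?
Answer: -6664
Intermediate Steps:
J = -3 (J = 0 - 3 = -3)
p(Z) = -2 + Z + Z² (p(Z) = (Z² + 0) + (-2 + Z) = Z² + (-2 + Z) = -2 + Z + Z²)
(94 + p(J))*(-68) = (94 + (-2 - 3 + (-3)²))*(-68) = (94 + (-2 - 3 + 9))*(-68) = (94 + 4)*(-68) = 98*(-68) = -6664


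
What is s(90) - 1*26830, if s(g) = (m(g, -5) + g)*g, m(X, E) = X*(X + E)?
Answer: 669770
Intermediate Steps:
m(X, E) = X*(E + X)
s(g) = g*(g + g*(-5 + g)) (s(g) = (g*(-5 + g) + g)*g = (g + g*(-5 + g))*g = g*(g + g*(-5 + g)))
s(90) - 1*26830 = 90²*(-4 + 90) - 1*26830 = 8100*86 - 26830 = 696600 - 26830 = 669770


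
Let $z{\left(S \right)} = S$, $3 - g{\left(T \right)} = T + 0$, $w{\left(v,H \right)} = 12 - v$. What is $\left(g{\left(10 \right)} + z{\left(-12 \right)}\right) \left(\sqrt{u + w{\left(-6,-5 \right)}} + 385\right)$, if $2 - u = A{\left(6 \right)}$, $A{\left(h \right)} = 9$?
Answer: $-7315 - 19 \sqrt{11} \approx -7378.0$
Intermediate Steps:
$g{\left(T \right)} = 3 - T$ ($g{\left(T \right)} = 3 - \left(T + 0\right) = 3 - T$)
$u = -7$ ($u = 2 - 9 = -7$)
$\left(g{\left(10 \right)} + z{\left(-12 \right)}\right) \left(\sqrt{u + w{\left(-6,-5 \right)}} + 385\right) = \left(\left(3 - 10\right) - 12\right) \left(\sqrt{-7 + \left(12 - -6\right)} + 385\right) = \left(\left(3 - 10\right) - 12\right) \left(\sqrt{-7 + \left(12 + 6\right)} + 385\right) = \left(-7 - 12\right) \left(\sqrt{-7 + 18} + 385\right) = - 19 \left(\sqrt{11} + 385\right) = - 19 \left(385 + \sqrt{11}\right) = -7315 - 19 \sqrt{11}$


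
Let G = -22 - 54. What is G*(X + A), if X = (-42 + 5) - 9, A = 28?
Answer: 1368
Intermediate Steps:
G = -76
X = -46 (X = -37 - 9 = -46)
G*(X + A) = -76*(-46 + 28) = -76*(-18) = 1368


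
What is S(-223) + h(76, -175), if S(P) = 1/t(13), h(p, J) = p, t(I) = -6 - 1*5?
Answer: 835/11 ≈ 75.909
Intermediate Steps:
t(I) = -11 (t(I) = -6 - 5 = -11)
S(P) = -1/11 (S(P) = 1/(-11) = -1/11)
S(-223) + h(76, -175) = -1/11 + 76 = 835/11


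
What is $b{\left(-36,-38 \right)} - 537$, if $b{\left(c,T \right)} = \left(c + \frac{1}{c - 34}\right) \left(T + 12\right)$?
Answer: $\frac{13978}{35} \approx 399.37$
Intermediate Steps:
$b{\left(c,T \right)} = \left(12 + T\right) \left(c + \frac{1}{-34 + c}\right)$ ($b{\left(c,T \right)} = \left(c + \frac{1}{-34 + c}\right) \left(12 + T\right) = \left(12 + T\right) \left(c + \frac{1}{-34 + c}\right)$)
$b{\left(-36,-38 \right)} - 537 = \frac{12 - 38 - -14688 + 12 \left(-36\right)^{2} - 38 \left(-36\right)^{2} - \left(-1292\right) \left(-36\right)}{-34 - 36} - 537 = \frac{12 - 38 + 14688 + 12 \cdot 1296 - 49248 - 46512}{-70} - 537 = - \frac{12 - 38 + 14688 + 15552 - 49248 - 46512}{70} - 537 = \left(- \frac{1}{70}\right) \left(-65546\right) - 537 = \frac{32773}{35} - 537 = \frac{13978}{35}$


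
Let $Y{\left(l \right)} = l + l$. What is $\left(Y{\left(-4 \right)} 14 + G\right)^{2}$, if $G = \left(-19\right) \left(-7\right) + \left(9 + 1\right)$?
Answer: $961$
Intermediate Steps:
$Y{\left(l \right)} = 2 l$
$G = 143$ ($G = 133 + 10 = 143$)
$\left(Y{\left(-4 \right)} 14 + G\right)^{2} = \left(2 \left(-4\right) 14 + 143\right)^{2} = \left(\left(-8\right) 14 + 143\right)^{2} = \left(-112 + 143\right)^{2} = 31^{2} = 961$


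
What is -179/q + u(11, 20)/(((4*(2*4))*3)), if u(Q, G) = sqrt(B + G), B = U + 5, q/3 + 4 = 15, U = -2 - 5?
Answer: -179/33 + sqrt(2)/32 ≈ -5.3801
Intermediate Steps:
U = -7
q = 33 (q = -12 + 3*15 = -12 + 45 = 33)
B = -2 (B = -7 + 5 = -2)
u(Q, G) = sqrt(-2 + G)
-179/q + u(11, 20)/(((4*(2*4))*3)) = -179/33 + sqrt(-2 + 20)/(((4*(2*4))*3)) = -179*1/33 + sqrt(18)/(((4*8)*3)) = -179/33 + (3*sqrt(2))/((32*3)) = -179/33 + (3*sqrt(2))/96 = -179/33 + (3*sqrt(2))*(1/96) = -179/33 + sqrt(2)/32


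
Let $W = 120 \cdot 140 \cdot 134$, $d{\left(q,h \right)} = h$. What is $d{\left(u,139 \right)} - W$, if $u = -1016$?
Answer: $-2251061$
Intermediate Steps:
$W = 2251200$ ($W = 16800 \cdot 134 = 2251200$)
$d{\left(u,139 \right)} - W = 139 - 2251200 = -2251061$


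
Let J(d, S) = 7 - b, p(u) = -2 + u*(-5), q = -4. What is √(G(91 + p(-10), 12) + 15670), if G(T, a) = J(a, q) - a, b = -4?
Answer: 3*√1741 ≈ 125.18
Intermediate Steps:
p(u) = -2 - 5*u
J(d, S) = 11 (J(d, S) = 7 - 1*(-4) = 7 + 4 = 11)
G(T, a) = 11 - a
√(G(91 + p(-10), 12) + 15670) = √((11 - 1*12) + 15670) = √((11 - 12) + 15670) = √(-1 + 15670) = √15669 = 3*√1741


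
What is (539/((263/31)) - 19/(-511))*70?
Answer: 85432960/19199 ≈ 4449.9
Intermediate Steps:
(539/((263/31)) - 19/(-511))*70 = (539/((263*(1/31))) - 19*(-1/511))*70 = (539/(263/31) + 19/511)*70 = (539*(31/263) + 19/511)*70 = (16709/263 + 19/511)*70 = (8543296/134393)*70 = 85432960/19199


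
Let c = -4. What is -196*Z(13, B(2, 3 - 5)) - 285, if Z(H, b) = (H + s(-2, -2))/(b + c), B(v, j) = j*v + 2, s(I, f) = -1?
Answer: 107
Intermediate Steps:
B(v, j) = 2 + j*v
Z(H, b) = (-1 + H)/(-4 + b) (Z(H, b) = (H - 1)/(b - 4) = (-1 + H)/(-4 + b))
-196*Z(13, B(2, 3 - 5)) - 285 = -196*(-1 + 13)/(-4 + (2 + (3 - 5)*2)) - 285 = -196*12/(-4 + (2 - 2*2)) - 285 = -196*12/(-4 + (2 - 4)) - 285 = -196*12/(-4 - 2) - 285 = -196*12/(-6) - 285 = -(-98)*12/3 - 285 = -196*(-2) - 285 = 392 - 285 = 107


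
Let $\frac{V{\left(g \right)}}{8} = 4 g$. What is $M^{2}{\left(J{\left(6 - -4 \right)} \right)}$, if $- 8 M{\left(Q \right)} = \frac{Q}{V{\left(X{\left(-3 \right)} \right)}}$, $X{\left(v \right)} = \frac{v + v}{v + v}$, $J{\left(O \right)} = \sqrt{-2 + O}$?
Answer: $\frac{1}{8192} \approx 0.00012207$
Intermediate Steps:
$X{\left(v \right)} = 1$ ($X{\left(v \right)} = \frac{2 v}{2 v} = 2 v \frac{1}{2 v} = 1$)
$V{\left(g \right)} = 32 g$ ($V{\left(g \right)} = 8 \cdot 4 g = 32 g$)
$M{\left(Q \right)} = - \frac{Q}{256}$ ($M{\left(Q \right)} = - \frac{Q \frac{1}{32 \cdot 1}}{8} = - \frac{Q \frac{1}{32}}{8} = - \frac{\frac{1}{32} Q}{8} = - \frac{Q}{256}$)
$M^{2}{\left(J{\left(6 - -4 \right)} \right)} = \left(- \frac{\sqrt{-2 + \left(6 - -4\right)}}{256}\right)^{2} = \left(- \frac{\sqrt{-2 + \left(6 + 4\right)}}{256}\right)^{2} = \left(- \frac{\sqrt{-2 + 10}}{256}\right)^{2} = \left(- \frac{\sqrt{8}}{256}\right)^{2} = \left(- \frac{2 \sqrt{2}}{256}\right)^{2} = \left(- \frac{\sqrt{2}}{128}\right)^{2} = \frac{1}{8192}$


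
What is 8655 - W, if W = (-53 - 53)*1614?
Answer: 179739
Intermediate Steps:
W = -171084 (W = -106*1614 = -171084)
8655 - W = 8655 - 1*(-171084) = 8655 + 171084 = 179739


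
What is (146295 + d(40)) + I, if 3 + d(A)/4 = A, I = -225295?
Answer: -78852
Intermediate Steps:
d(A) = -12 + 4*A
(146295 + d(40)) + I = (146295 + (-12 + 4*40)) - 225295 = (146295 + (-12 + 160)) - 225295 = (146295 + 148) - 225295 = 146443 - 225295 = -78852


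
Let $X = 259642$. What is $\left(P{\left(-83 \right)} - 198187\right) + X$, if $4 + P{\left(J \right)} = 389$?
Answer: $61840$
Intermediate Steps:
$P{\left(J \right)} = 385$ ($P{\left(J \right)} = -4 + 389 = 385$)
$\left(P{\left(-83 \right)} - 198187\right) + X = \left(385 - 198187\right) + 259642 = -197802 + 259642 = 61840$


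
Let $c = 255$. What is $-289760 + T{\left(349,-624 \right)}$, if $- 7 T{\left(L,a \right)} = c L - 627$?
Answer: $-302384$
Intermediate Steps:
$T{\left(L,a \right)} = \frac{627}{7} - \frac{255 L}{7}$ ($T{\left(L,a \right)} = - \frac{255 L - 627}{7} = - \frac{-627 + 255 L}{7} = \frac{627}{7} - \frac{255 L}{7}$)
$-289760 + T{\left(349,-624 \right)} = -289760 + \left(\frac{627}{7} - \frac{88995}{7}\right) = -289760 - 12624 = -302384$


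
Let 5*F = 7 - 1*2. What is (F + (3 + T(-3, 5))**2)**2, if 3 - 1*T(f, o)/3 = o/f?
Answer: 84100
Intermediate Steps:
T(f, o) = 9 - 3*o/f
F = 1 (F = (7 - 1*2)/5 = (7 - 2)/5 = (1/5)*5 = 1)
(F + (3 + T(-3, 5))**2)**2 = (1 + (3 + (9 - 3*5/(-3)))**2)**2 = (1 + (3 + (9 - 3*5*(-1/3)))**2)**2 = (1 + (3 + (9 + 5))**2)**2 = (1 + (3 + 14)**2)**2 = (1 + 17**2)**2 = (1 + 289)**2 = 290**2 = 84100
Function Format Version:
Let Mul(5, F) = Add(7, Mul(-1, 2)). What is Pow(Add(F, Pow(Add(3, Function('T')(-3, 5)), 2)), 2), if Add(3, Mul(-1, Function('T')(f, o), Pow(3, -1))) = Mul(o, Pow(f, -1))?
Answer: 84100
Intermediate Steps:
Function('T')(f, o) = Add(9, Mul(-3, o, Pow(f, -1))) (Function('T')(f, o) = Add(9, Mul(-3, Mul(o, Pow(f, -1)))) = Add(9, Mul(-3, o, Pow(f, -1))))
F = 1 (F = Mul(Rational(1, 5), Add(7, Mul(-1, 2))) = Mul(Rational(1, 5), Add(7, -2)) = Mul(Rational(1, 5), 5) = 1)
Pow(Add(F, Pow(Add(3, Function('T')(-3, 5)), 2)), 2) = Pow(Add(1, Pow(Add(3, Add(9, Mul(-3, 5, Pow(-3, -1)))), 2)), 2) = Pow(Add(1, Pow(Add(3, Add(9, Mul(-3, 5, Rational(-1, 3)))), 2)), 2) = Pow(Add(1, Pow(Add(3, Add(9, 5)), 2)), 2) = Pow(Add(1, Pow(Add(3, 14), 2)), 2) = Pow(Add(1, Pow(17, 2)), 2) = Pow(Add(1, 289), 2) = Pow(290, 2) = 84100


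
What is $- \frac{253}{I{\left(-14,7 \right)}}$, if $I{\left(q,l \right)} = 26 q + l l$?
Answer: $\frac{253}{315} \approx 0.80317$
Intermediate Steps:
$I{\left(q,l \right)} = l^{2} + 26 q$ ($I{\left(q,l \right)} = 26 q + l^{2} = l^{2} + 26 q$)
$- \frac{253}{I{\left(-14,7 \right)}} = - \frac{253}{7^{2} + 26 \left(-14\right)} = - \frac{253}{49 - 364} = - \frac{253}{-315} = \left(-253\right) \left(- \frac{1}{315}\right) = \frac{253}{315}$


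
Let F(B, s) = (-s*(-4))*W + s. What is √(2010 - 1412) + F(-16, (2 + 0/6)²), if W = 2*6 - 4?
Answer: 132 + √598 ≈ 156.45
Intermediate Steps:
W = 8 (W = 12 - 4 = 8)
F(B, s) = 33*s (F(B, s) = (-s*(-4))*8 + s = (4*s)*8 + s = 32*s + s = 33*s)
√(2010 - 1412) + F(-16, (2 + 0/6)²) = √(2010 - 1412) + 33*(2 + 0/6)² = √598 + 33*(2 + 0*(⅙))² = √598 + 33*(2 + 0)² = √598 + 33*2² = √598 + 33*4 = √598 + 132 = 132 + √598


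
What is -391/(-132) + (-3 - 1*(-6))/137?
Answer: 53963/18084 ≈ 2.9840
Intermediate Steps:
-391/(-132) + (-3 - 1*(-6))/137 = -391*(-1/132) + (-3 + 6)*(1/137) = 391/132 + 3*(1/137) = 391/132 + 3/137 = 53963/18084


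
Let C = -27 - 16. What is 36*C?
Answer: -1548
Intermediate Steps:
C = -43
36*C = 36*(-43) = -1548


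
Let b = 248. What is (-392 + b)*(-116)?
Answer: 16704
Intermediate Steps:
(-392 + b)*(-116) = (-392 + 248)*(-116) = -144*(-116) = 16704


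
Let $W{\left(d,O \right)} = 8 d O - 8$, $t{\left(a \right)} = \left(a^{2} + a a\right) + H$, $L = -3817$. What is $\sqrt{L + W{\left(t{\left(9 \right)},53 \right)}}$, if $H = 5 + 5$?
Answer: $\sqrt{69103} \approx 262.87$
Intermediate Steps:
$H = 10$
$t{\left(a \right)} = 10 + 2 a^{2}$ ($t{\left(a \right)} = \left(a^{2} + a a\right) + 10 = \left(a^{2} + a^{2}\right) + 10 = 2 a^{2} + 10 = 10 + 2 a^{2}$)
$W{\left(d,O \right)} = -8 + 8 O d$ ($W{\left(d,O \right)} = 8 O d - 8 = -8 + 8 O d$)
$\sqrt{L + W{\left(t{\left(9 \right)},53 \right)}} = \sqrt{-3817 - \left(8 - 424 \left(10 + 2 \cdot 9^{2}\right)\right)} = \sqrt{-3817 - \left(8 - 424 \left(10 + 2 \cdot 81\right)\right)} = \sqrt{-3817 - \left(8 - 424 \left(10 + 162\right)\right)} = \sqrt{-3817 - \left(8 - 72928\right)} = \sqrt{-3817 + \left(-8 + 72928\right)} = \sqrt{-3817 + 72920} = \sqrt{69103}$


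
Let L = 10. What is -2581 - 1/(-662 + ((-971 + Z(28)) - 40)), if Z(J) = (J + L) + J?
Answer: -4147666/1607 ≈ -2581.0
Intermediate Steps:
Z(J) = 10 + 2*J (Z(J) = (J + 10) + J = (10 + J) + J = 10 + 2*J)
-2581 - 1/(-662 + ((-971 + Z(28)) - 40)) = -2581 - 1/(-662 + ((-971 + (10 + 2*28)) - 40)) = -2581 - 1/(-662 + ((-971 + (10 + 56)) - 40)) = -2581 - 1/(-662 + ((-971 + 66) - 40)) = -2581 - 1/(-662 + (-905 - 40)) = -2581 - 1/(-662 - 945) = -2581 - 1/(-1607) = -2581 - 1*(-1/1607) = -2581 + 1/1607 = -4147666/1607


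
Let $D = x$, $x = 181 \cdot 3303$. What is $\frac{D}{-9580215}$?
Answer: $- \frac{199281}{3193405} \approx -0.062404$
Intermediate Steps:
$x = 597843$
$D = 597843$
$\frac{D}{-9580215} = \frac{597843}{-9580215} = 597843 \left(- \frac{1}{9580215}\right) = - \frac{199281}{3193405}$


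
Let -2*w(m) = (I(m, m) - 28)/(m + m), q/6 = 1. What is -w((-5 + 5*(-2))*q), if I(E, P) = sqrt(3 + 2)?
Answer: 7/90 - sqrt(5)/360 ≈ 0.071566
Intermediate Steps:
q = 6 (q = 6*1 = 6)
I(E, P) = sqrt(5)
w(m) = -(-28 + sqrt(5))/(4*m) (w(m) = -(sqrt(5) - 28)/(2*(m + m)) = -(-28 + sqrt(5))/(2*(2*m)) = -(-28 + sqrt(5))*1/(2*m)/2 = -(-28 + sqrt(5))/(4*m))
-w((-5 + 5*(-2))*q) = -(28 - sqrt(5))/(4*((-5 + 5*(-2))*6)) = -(28 - sqrt(5))/(4*((-5 - 10)*6)) = -(28 - sqrt(5))/(4*((-15*6))) = -(28 - sqrt(5))/(4*(-90)) = -(-1)*(28 - sqrt(5))/(4*90) = -(-7/90 + sqrt(5)/360) = 7/90 - sqrt(5)/360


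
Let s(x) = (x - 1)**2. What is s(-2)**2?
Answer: 81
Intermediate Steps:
s(x) = (-1 + x)**2
s(-2)**2 = ((-1 - 2)**2)**2 = ((-3)**2)**2 = 9**2 = 81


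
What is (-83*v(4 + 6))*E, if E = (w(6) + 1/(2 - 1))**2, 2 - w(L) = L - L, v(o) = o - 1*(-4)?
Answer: -10458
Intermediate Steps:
v(o) = 4 + o (v(o) = o + 4 = 4 + o)
w(L) = 2 (w(L) = 2 - (L - L) = 2 - 1*0 = 2 + 0 = 2)
E = 9 (E = (2 + 1/(2 - 1))**2 = (2 + 1/1)**2 = (2 + 1)**2 = 3**2 = 9)
(-83*v(4 + 6))*E = -83*(4 + (4 + 6))*9 = -83*(4 + 10)*9 = -83*14*9 = -1162*9 = -10458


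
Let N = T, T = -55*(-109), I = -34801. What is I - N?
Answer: -40796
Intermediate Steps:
T = 5995
N = 5995
I - N = -34801 - 1*5995 = -34801 - 5995 = -40796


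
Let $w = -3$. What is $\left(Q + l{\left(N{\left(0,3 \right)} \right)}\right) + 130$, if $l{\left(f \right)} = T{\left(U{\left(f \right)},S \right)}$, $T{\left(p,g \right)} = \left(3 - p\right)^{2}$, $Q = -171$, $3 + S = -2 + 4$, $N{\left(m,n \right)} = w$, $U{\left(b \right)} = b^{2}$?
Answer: $-5$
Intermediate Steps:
$N{\left(m,n \right)} = -3$
$S = -1$ ($S = -3 + \left(-2 + 4\right) = -3 + 2 = -1$)
$l{\left(f \right)} = \left(-3 + f^{2}\right)^{2}$
$\left(Q + l{\left(N{\left(0,3 \right)} \right)}\right) + 130 = \left(-171 + \left(-3 + \left(-3\right)^{2}\right)^{2}\right) + 130 = \left(-171 + \left(-3 + 9\right)^{2}\right) + 130 = \left(-171 + 6^{2}\right) + 130 = \left(-171 + 36\right) + 130 = -135 + 130 = -5$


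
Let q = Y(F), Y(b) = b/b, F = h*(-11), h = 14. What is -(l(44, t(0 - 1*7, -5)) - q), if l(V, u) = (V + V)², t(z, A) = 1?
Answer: -7743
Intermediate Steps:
l(V, u) = 4*V² (l(V, u) = (2*V)² = 4*V²)
F = -154 (F = 14*(-11) = -154)
Y(b) = 1
q = 1
-(l(44, t(0 - 1*7, -5)) - q) = -(4*44² - 1*1) = -(4*1936 - 1) = -(7744 - 1) = -1*7743 = -7743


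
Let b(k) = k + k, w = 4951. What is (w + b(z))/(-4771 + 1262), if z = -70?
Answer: -4811/3509 ≈ -1.3710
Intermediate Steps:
b(k) = 2*k
(w + b(z))/(-4771 + 1262) = (4951 + 2*(-70))/(-4771 + 1262) = (4951 - 140)/(-3509) = 4811*(-1/3509) = -4811/3509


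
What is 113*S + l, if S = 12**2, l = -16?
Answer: 16256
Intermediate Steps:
S = 144
113*S + l = 113*144 - 16 = 16272 - 16 = 16256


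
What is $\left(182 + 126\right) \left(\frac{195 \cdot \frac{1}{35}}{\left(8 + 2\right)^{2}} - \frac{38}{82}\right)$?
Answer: $- \frac{128711}{1025} \approx -125.57$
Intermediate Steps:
$\left(182 + 126\right) \left(\frac{195 \cdot \frac{1}{35}}{\left(8 + 2\right)^{2}} - \frac{38}{82}\right) = 308 \left(\frac{195 \cdot \frac{1}{35}}{10^{2}} - \frac{19}{41}\right) = 308 \left(\frac{39}{7 \cdot 100} - \frac{19}{41}\right) = 308 \left(\frac{39}{7} \cdot \frac{1}{100} - \frac{19}{41}\right) = 308 \left(\frac{39}{700} - \frac{19}{41}\right) = 308 \left(- \frac{11701}{28700}\right) = - \frac{128711}{1025}$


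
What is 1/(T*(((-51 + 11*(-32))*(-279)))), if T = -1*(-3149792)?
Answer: 1/354153163104 ≈ 2.8236e-12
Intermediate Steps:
T = 3149792
1/(T*(((-51 + 11*(-32))*(-279)))) = 1/(3149792*(((-51 + 11*(-32))*(-279)))) = 1/(3149792*(((-51 - 352)*(-279)))) = 1/(3149792*((-403*(-279)))) = (1/3149792)/112437 = (1/3149792)*(1/112437) = 1/354153163104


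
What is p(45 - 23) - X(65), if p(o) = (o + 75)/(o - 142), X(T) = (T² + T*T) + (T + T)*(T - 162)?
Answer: 499103/120 ≈ 4159.2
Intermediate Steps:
X(T) = 2*T² + 2*T*(-162 + T) (X(T) = (T² + T²) + (2*T)*(-162 + T) = 2*T² + 2*T*(-162 + T))
p(o) = (75 + o)/(-142 + o)
p(45 - 23) - X(65) = (75 + (45 - 23))/(-142 + (45 - 23)) - 4*65*(-81 + 65) = (75 + 22)/(-142 + 22) - 4*65*(-16) = 97/(-120) - 1*(-4160) = -1/120*97 + 4160 = -97/120 + 4160 = 499103/120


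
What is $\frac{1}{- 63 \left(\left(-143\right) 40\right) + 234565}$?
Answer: $\frac{1}{594925} \approx 1.6809 \cdot 10^{-6}$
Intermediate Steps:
$\frac{1}{- 63 \left(\left(-143\right) 40\right) + 234565} = \frac{1}{\left(-63\right) \left(-5720\right) + 234565} = \frac{1}{360360 + 234565} = \frac{1}{594925}$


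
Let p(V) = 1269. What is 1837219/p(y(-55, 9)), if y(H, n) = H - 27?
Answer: 1837219/1269 ≈ 1447.8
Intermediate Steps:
y(H, n) = -27 + H
1837219/p(y(-55, 9)) = 1837219/1269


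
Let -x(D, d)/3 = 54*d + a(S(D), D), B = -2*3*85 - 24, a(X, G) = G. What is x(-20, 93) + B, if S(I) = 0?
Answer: -15540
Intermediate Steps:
B = -534 (B = -6*85 - 24 = -510 - 24 = -534)
x(D, d) = -162*d - 3*D (x(D, d) = -3*(54*d + D) = -3*(D + 54*d) = -162*d - 3*D)
x(-20, 93) + B = (-162*93 - 3*(-20)) - 534 = (-15066 + 60) - 534 = -15006 - 534 = -15540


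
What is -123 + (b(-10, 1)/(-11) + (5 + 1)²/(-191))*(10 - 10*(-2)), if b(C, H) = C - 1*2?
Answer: -201543/2101 ≈ -95.927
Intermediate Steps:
b(C, H) = -2 + C (b(C, H) = C - 2 = -2 + C)
-123 + (b(-10, 1)/(-11) + (5 + 1)²/(-191))*(10 - 10*(-2)) = -123 + ((-2 - 10)/(-11) + (5 + 1)²/(-191))*(10 - 10*(-2)) = -123 + (-12*(-1/11) + 6²*(-1/191))*(10 + 20) = -123 + (12/11 + 36*(-1/191))*30 = -123 + (12/11 - 36/191)*30 = -123 + (1896/2101)*30 = -123 + 56880/2101 = -201543/2101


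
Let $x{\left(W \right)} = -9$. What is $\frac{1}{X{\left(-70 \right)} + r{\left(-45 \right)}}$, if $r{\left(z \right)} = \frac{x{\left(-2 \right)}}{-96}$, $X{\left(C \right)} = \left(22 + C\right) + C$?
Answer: $- \frac{32}{3773} \approx -0.0084813$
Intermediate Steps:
$X{\left(C \right)} = 22 + 2 C$
$r{\left(z \right)} = \frac{3}{32}$ ($r{\left(z \right)} = - \frac{9}{-96} = \left(-9\right) \left(- \frac{1}{96}\right) = \frac{3}{32}$)
$\frac{1}{X{\left(-70 \right)} + r{\left(-45 \right)}} = \frac{1}{\left(22 + 2 \left(-70\right)\right) + \frac{3}{32}} = \frac{1}{\left(22 - 140\right) + \frac{3}{32}} = \frac{1}{-118 + \frac{3}{32}} = \frac{1}{- \frac{3773}{32}} = - \frac{32}{3773}$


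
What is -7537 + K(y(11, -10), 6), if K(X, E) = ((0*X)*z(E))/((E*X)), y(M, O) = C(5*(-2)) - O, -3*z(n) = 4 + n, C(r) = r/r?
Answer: -7537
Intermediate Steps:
C(r) = 1
z(n) = -4/3 - n/3 (z(n) = -(4 + n)/3 = -4/3 - n/3)
y(M, O) = 1 - O
K(X, E) = 0 (K(X, E) = ((0*X)*(-4/3 - E/3))/((E*X)) = (0*(-4/3 - E/3))*(1/(E*X)) = 0*(1/(E*X)) = 0)
-7537 + K(y(11, -10), 6) = -7537 + 0 = -7537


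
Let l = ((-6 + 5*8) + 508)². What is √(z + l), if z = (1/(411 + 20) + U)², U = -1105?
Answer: 2*√70346941730/431 ≈ 1230.8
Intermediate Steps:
z = 226817872516/185761 (z = (1/(411 + 20) - 1105)² = (1/431 - 1105)² = (-476254/431)² = 226817872516/185761 ≈ 1.2210e+6)
l = 293764 (l = ((-6 + 40) + 508)² = (34 + 508)² = 542² = 293764)
√(z + l) = √(226817872516/185761 + 293764) = √(281387766920/185761) = 2*√70346941730/431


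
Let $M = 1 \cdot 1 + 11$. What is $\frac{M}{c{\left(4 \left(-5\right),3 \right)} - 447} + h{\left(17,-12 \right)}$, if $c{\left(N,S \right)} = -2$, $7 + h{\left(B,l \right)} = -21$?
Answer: $- \frac{12584}{449} \approx -28.027$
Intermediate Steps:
$h{\left(B,l \right)} = -28$ ($h{\left(B,l \right)} = -7 - 21 = -28$)
$M = 12$ ($M = 1 + 11 = 12$)
$\frac{M}{c{\left(4 \left(-5\right),3 \right)} - 447} + h{\left(17,-12 \right)} = \frac{12}{-2 - 447} - 28 = \frac{12}{-449} - 28 = 12 \left(- \frac{1}{449}\right) - 28 = - \frac{12}{449} - 28 = - \frac{12584}{449}$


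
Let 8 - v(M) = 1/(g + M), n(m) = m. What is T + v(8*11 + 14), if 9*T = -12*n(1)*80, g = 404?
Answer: -149779/1518 ≈ -98.669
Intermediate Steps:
v(M) = 8 - 1/(404 + M)
T = -320/3 (T = (-12*1*80)/9 = (-12*80)/9 = (1/9)*(-960) = -320/3 ≈ -106.67)
T + v(8*11 + 14) = -320/3 + (3231 + 8*(8*11 + 14))/(404 + (8*11 + 14)) = -320/3 + (3231 + 8*(88 + 14))/(404 + (88 + 14)) = -320/3 + (3231 + 8*102)/(404 + 102) = -320/3 + (3231 + 816)/506 = -320/3 + (1/506)*4047 = -320/3 + 4047/506 = -149779/1518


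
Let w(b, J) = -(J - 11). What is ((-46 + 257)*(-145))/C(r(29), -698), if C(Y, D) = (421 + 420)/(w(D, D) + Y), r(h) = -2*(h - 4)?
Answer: -695245/29 ≈ -23974.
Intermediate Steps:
w(b, J) = 11 - J (w(b, J) = -(-11 + J) = 11 - J)
r(h) = 8 - 2*h (r(h) = -2*(-4 + h) = 8 - 2*h)
C(Y, D) = 841/(11 + Y - D) (C(Y, D) = (421 + 420)/((11 - D) + Y) = 841/(11 + Y - D))
((-46 + 257)*(-145))/C(r(29), -698) = ((-46 + 257)*(-145))/((841/(11 + (8 - 2*29) - 1*(-698)))) = (211*(-145))/((841/(11 + (8 - 58) + 698))) = -30595/(841/(11 - 50 + 698)) = -30595/(841/659) = -30595/(841*(1/659)) = -30595/841/659 = -30595*659/841 = -695245/29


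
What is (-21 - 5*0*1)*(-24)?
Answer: 504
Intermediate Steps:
(-21 - 5*0*1)*(-24) = (-21 + 0*1)*(-24) = (-21 + 0)*(-24) = -21*(-24) = 504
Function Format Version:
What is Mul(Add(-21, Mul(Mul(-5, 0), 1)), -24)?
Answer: 504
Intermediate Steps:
Mul(Add(-21, Mul(Mul(-5, 0), 1)), -24) = Mul(Add(-21, Mul(0, 1)), -24) = Mul(Add(-21, 0), -24) = Mul(-21, -24) = 504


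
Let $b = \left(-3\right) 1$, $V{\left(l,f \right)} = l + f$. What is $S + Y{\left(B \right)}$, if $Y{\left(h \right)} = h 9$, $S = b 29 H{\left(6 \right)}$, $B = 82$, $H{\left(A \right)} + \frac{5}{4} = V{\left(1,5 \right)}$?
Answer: $\frac{1299}{4} \approx 324.75$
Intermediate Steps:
$V{\left(l,f \right)} = f + l$
$H{\left(A \right)} = \frac{19}{4}$ ($H{\left(A \right)} = - \frac{5}{4} + \left(5 + 1\right) = - \frac{5}{4} + 6 = \frac{19}{4}$)
$b = -3$
$S = - \frac{1653}{4}$ ($S = \left(-3\right) 29 \cdot \frac{19}{4} = \left(-87\right) \frac{19}{4} = - \frac{1653}{4} \approx -413.25$)
$Y{\left(h \right)} = 9 h$
$S + Y{\left(B \right)} = - \frac{1653}{4} + 9 \cdot 82 = - \frac{1653}{4} + 738 = \frac{1299}{4}$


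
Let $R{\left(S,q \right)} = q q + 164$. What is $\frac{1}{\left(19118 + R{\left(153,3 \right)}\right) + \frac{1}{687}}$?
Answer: $\frac{687}{13252918} \approx 5.1838 \cdot 10^{-5}$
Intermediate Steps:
$R{\left(S,q \right)} = 164 + q^{2}$ ($R{\left(S,q \right)} = q^{2} + 164 = 164 + q^{2}$)
$\frac{1}{\left(19118 + R{\left(153,3 \right)}\right) + \frac{1}{687}} = \frac{1}{\left(19118 + \left(164 + 3^{2}\right)\right) + \frac{1}{687}} = \frac{1}{\left(19118 + \left(164 + 9\right)\right) + \frac{1}{687}} = \frac{1}{\left(19118 + 173\right) + \frac{1}{687}} = \frac{1}{19291 + \frac{1}{687}} = \frac{1}{\frac{13252918}{687}} = \frac{687}{13252918}$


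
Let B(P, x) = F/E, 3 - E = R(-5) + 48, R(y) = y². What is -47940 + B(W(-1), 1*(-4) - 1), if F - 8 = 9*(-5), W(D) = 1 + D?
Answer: -3355763/70 ≈ -47940.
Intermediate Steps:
F = -37 (F = 8 + 9*(-5) = 8 - 45 = -37)
E = -70 (E = 3 - ((-5)² + 48) = 3 - (25 + 48) = 3 - 1*73 = 3 - 73 = -70)
B(P, x) = 37/70 (B(P, x) = -37/(-70) = -37*(-1/70) = 37/70)
-47940 + B(W(-1), 1*(-4) - 1) = -47940 + 37/70 = -3355763/70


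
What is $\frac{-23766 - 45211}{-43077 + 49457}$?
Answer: $- \frac{68977}{6380} \approx -10.811$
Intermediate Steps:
$\frac{-23766 - 45211}{-43077 + 49457} = - \frac{68977}{6380}$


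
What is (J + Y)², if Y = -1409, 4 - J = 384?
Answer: 3200521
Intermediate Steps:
J = -380 (J = 4 - 1*384 = 4 - 384 = -380)
(J + Y)² = (-380 - 1409)² = (-1789)² = 3200521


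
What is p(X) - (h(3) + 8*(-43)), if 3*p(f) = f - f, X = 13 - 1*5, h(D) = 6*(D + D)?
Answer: 308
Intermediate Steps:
h(D) = 12*D (h(D) = 6*(2*D) = 12*D)
X = 8 (X = 13 - 5 = 8)
p(f) = 0 (p(f) = (f - f)/3 = (⅓)*0 = 0)
p(X) - (h(3) + 8*(-43)) = 0 - (12*3 + 8*(-43)) = 0 - (36 - 344) = 0 - 1*(-308) = 0 + 308 = 308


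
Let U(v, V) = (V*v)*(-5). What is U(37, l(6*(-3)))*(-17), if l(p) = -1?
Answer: -3145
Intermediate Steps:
U(v, V) = -5*V*v
U(37, l(6*(-3)))*(-17) = -5*(-1)*37*(-17) = 185*(-17) = -3145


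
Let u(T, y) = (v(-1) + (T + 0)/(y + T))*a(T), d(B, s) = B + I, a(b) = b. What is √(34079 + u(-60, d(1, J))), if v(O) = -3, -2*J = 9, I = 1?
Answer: 7*√586931/29 ≈ 184.92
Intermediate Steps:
J = -9/2 (J = -½*9 = -9/2 ≈ -4.5000)
d(B, s) = 1 + B (d(B, s) = B + 1 = 1 + B)
u(T, y) = T*(-3 + T/(T + y)) (u(T, y) = (-3 + (T + 0)/(y + T))*T = (-3 + T/(T + y))*T = T*(-3 + T/(T + y)))
√(34079 + u(-60, d(1, J))) = √(34079 - 60*(-3*(1 + 1) - 2*(-60))/(-60 + (1 + 1))) = √(34079 - 60*(-3*2 + 120)/(-60 + 2)) = √(34079 - 60*(-6 + 120)/(-58)) = √(34079 - 60*(-1/58)*114) = √(34079 + 3420/29) = √(991711/29) = 7*√586931/29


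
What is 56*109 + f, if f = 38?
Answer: 6142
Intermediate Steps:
56*109 + f = 56*109 + 38 = 6104 + 38 = 6142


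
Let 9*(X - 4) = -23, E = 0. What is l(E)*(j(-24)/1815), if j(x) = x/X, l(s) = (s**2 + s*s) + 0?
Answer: 0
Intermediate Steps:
l(s) = 2*s**2 (l(s) = (s**2 + s**2) + 0 = 2*s**2 + 0 = 2*s**2)
X = 13/9 (X = 4 + (1/9)*(-23) = 4 - 23/9 = 13/9 ≈ 1.4444)
j(x) = 9*x/13 (j(x) = x/(13/9) = x*(9/13) = 9*x/13)
l(E)*(j(-24)/1815) = (2*0**2)*(((9/13)*(-24))/1815) = (2*0)*(-216/13*1/1815) = 0*(-72/7865) = 0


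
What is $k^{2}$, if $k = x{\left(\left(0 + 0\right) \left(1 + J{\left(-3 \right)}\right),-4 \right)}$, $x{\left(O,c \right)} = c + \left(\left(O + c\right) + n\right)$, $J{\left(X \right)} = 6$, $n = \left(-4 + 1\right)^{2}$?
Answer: $1$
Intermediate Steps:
$n = 9$ ($n = \left(-3\right)^{2} = 9$)
$x{\left(O,c \right)} = 9 + O + 2 c$ ($x{\left(O,c \right)} = c + \left(\left(O + c\right) + 9\right) = c + \left(9 + O + c\right) = 9 + O + 2 c$)
$k = 1$ ($k = 9 + \left(0 + 0\right) \left(1 + 6\right) + 2 \left(-4\right) = 9 + 0 \cdot 7 - 8 = 9 + 0 - 8 = 1$)
$k^{2} = 1^{2} = 1$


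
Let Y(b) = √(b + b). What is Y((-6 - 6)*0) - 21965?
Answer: -21965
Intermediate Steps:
Y(b) = √2*√b (Y(b) = √(2*b) = √2*√b)
Y((-6 - 6)*0) - 21965 = √2*√((-6 - 6)*0) - 21965 = √2*√(-12*0) - 21965 = √2*√0 - 21965 = √2*0 - 21965 = 0 - 21965 = -21965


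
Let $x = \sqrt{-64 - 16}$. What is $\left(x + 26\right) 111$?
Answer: $2886 + 444 i \sqrt{5} \approx 2886.0 + 992.81 i$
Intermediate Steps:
$x = 4 i \sqrt{5}$ ($x = \sqrt{-80} = 4 i \sqrt{5} \approx 8.9443 i$)
$\left(x + 26\right) 111 = \left(4 i \sqrt{5} + 26\right) 111 = \left(26 + 4 i \sqrt{5}\right) 111 = 2886 + 444 i \sqrt{5}$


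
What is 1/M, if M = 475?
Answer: 1/475 ≈ 0.0021053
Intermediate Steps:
1/M = 1/475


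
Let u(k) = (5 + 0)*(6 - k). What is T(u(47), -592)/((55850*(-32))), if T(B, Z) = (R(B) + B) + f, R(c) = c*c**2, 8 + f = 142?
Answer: 2153799/446800 ≈ 4.8205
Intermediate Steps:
f = 134 (f = -8 + 142 = 134)
u(k) = 30 - 5*k (u(k) = 5*(6 - k) = 30 - 5*k)
R(c) = c**3
T(B, Z) = 134 + B + B**3 (T(B, Z) = (B**3 + B) + 134 = (B + B**3) + 134 = 134 + B + B**3)
T(u(47), -592)/((55850*(-32))) = (134 + (30 - 5*47) + (30 - 5*47)**3)/((55850*(-32))) = (134 + (30 - 235) + (30 - 235)**3)/(-1787200) = (134 - 205 + (-205)**3)*(-1/1787200) = (134 - 205 - 8615125)*(-1/1787200) = -8615196*(-1/1787200) = 2153799/446800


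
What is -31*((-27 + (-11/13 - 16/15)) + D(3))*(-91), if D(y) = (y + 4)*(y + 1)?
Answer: -38626/15 ≈ -2575.1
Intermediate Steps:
D(y) = (1 + y)*(4 + y) (D(y) = (4 + y)*(1 + y) = (1 + y)*(4 + y))
-31*((-27 + (-11/13 - 16/15)) + D(3))*(-91) = -31*((-27 + (-11/13 - 16/15)) + (4 + 3**2 + 5*3))*(-91) = -31*((-27 + (-11*1/13 - 16*1/15)) + (4 + 9 + 15))*(-91) = -31*((-27 + (-11/13 - 16/15)) + 28)*(-91) = -31*((-27 - 373/195) + 28)*(-91) = -31*(-5638/195 + 28)*(-91) = -31*(-178/195)*(-91) = (5518/195)*(-91) = -38626/15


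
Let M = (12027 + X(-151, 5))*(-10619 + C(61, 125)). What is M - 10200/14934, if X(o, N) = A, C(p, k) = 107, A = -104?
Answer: -311957761364/2489 ≈ -1.2533e+8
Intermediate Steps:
X(o, N) = -104
M = -125334576 (M = (12027 - 104)*(-10619 + 107) = 11923*(-10512) = -125334576)
M - 10200/14934 = -125334576 - 10200/14934 = -125334576 - 10200*1/14934 = -125334576 - 1700/2489 = -311957761364/2489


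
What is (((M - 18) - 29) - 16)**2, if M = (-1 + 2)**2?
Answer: 3844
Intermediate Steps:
M = 1 (M = 1**2 = 1)
(((M - 18) - 29) - 16)**2 = (((1 - 18) - 29) - 16)**2 = ((-17 - 29) - 16)**2 = (-46 - 16)**2 = (-62)**2 = 3844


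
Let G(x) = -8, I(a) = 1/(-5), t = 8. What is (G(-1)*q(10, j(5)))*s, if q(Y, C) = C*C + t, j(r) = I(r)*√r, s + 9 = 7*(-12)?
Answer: 30504/5 ≈ 6100.8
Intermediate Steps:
I(a) = -⅕
s = -93 (s = -9 + 7*(-12) = -9 - 84 = -93)
j(r) = -√r/5
q(Y, C) = 8 + C² (q(Y, C) = C*C + 8 = C² + 8 = 8 + C²)
(G(-1)*q(10, j(5)))*s = -8*(8 + (-√5/5)²)*(-93) = -8*(8 + ⅕)*(-93) = -8*41/5*(-93) = -328/5*(-93) = 30504/5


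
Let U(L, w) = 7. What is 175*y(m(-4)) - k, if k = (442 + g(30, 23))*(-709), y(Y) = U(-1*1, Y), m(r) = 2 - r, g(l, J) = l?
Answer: 335873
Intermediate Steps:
y(Y) = 7
k = -334648 (k = (442 + 30)*(-709) = 472*(-709) = -334648)
175*y(m(-4)) - k = 175*7 - 1*(-334648) = 1225 + 334648 = 335873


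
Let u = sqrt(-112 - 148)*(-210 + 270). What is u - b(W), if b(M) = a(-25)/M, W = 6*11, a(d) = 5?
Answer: -5/66 + 120*I*sqrt(65) ≈ -0.075758 + 967.47*I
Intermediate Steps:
u = 120*I*sqrt(65) (u = sqrt(-260)*60 = (2*I*sqrt(65))*60 = 120*I*sqrt(65) ≈ 967.47*I)
W = 66
b(M) = 5/M
u - b(W) = 120*I*sqrt(65) - 5/66 = -5/66 + 120*I*sqrt(65)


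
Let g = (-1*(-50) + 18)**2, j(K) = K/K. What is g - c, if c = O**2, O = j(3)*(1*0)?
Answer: 4624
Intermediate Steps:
j(K) = 1
O = 0 (O = 1*(1*0) = 1*0 = 0)
c = 0 (c = 0**2 = 0)
g = 4624 (g = (50 + 18)**2 = 68**2 = 4624)
g - c = 4624 - 1*0 = 4624 + 0 = 4624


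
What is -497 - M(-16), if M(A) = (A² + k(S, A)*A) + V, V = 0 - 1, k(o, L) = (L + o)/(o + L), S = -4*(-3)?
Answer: -736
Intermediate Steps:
S = 12
k(o, L) = 1 (k(o, L) = (L + o)/(L + o) = 1)
V = -1
M(A) = -1 + A + A² (M(A) = (A² + 1*A) - 1 = (A² + A) - 1 = (A + A²) - 1 = -1 + A + A²)
-497 - M(-16) = -497 - (-1 - 16 + (-16)²) = -497 - (-1 - 16 + 256) = -497 - 1*239 = -497 - 239 = -736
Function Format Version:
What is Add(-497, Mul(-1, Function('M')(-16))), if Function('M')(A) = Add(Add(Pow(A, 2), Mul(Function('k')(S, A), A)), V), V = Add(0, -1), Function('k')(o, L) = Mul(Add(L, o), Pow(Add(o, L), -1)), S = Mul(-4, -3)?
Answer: -736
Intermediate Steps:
S = 12
Function('k')(o, L) = 1 (Function('k')(o, L) = Mul(Add(L, o), Pow(Add(L, o), -1)) = 1)
V = -1
Function('M')(A) = Add(-1, A, Pow(A, 2)) (Function('M')(A) = Add(Add(Pow(A, 2), Mul(1, A)), -1) = Add(Add(Pow(A, 2), A), -1) = Add(Add(A, Pow(A, 2)), -1) = Add(-1, A, Pow(A, 2)))
Add(-497, Mul(-1, Function('M')(-16))) = Add(-497, Mul(-1, Add(-1, -16, Pow(-16, 2)))) = Add(-497, Mul(-1, Add(-1, -16, 256))) = Add(-497, Mul(-1, 239)) = Add(-497, -239) = -736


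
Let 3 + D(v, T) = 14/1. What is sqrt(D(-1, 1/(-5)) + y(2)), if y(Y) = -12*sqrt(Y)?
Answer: sqrt(11 - 12*sqrt(2)) ≈ 2.4435*I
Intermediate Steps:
D(v, T) = 11 (D(v, T) = -3 + 14/1 = -3 + 14*1 = -3 + 14 = 11)
sqrt(D(-1, 1/(-5)) + y(2)) = sqrt(11 - 12*sqrt(2))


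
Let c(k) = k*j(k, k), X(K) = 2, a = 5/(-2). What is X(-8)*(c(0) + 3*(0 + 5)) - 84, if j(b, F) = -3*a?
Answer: -54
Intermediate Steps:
a = -5/2 (a = 5*(-1/2) = -5/2 ≈ -2.5000)
j(b, F) = 15/2 (j(b, F) = -3*(-5/2) = 15/2)
c(k) = 15*k/2 (c(k) = k*(15/2) = 15*k/2)
X(-8)*(c(0) + 3*(0 + 5)) - 84 = 2*((15/2)*0 + 3*(0 + 5)) - 84 = 2*(0 + 3*5) - 84 = 2*(0 + 15) - 84 = 2*15 - 84 = 30 - 84 = -54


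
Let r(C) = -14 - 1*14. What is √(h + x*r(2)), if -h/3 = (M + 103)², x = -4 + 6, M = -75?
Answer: 2*I*√602 ≈ 49.071*I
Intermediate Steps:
r(C) = -28 (r(C) = -14 - 14 = -28)
x = 2
h = -2352 (h = -3*(-75 + 103)² = -3*28² = -3*784 = -2352)
√(h + x*r(2)) = √(-2352 + 2*(-28)) = √(-2352 - 56) = √(-2408) = 2*I*√602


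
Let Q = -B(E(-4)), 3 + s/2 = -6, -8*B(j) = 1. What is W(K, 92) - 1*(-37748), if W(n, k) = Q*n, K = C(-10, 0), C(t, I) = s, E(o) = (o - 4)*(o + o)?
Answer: 150983/4 ≈ 37746.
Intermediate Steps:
E(o) = 2*o*(-4 + o) (E(o) = (-4 + o)*(2*o) = 2*o*(-4 + o))
B(j) = -1/8 (B(j) = -1/8*1 = -1/8)
s = -18 (s = -6 + 2*(-6) = -6 - 12 = -18)
C(t, I) = -18
Q = 1/8 (Q = -1*(-1/8) = 1/8 ≈ 0.12500)
K = -18
W(n, k) = n/8
W(K, 92) - 1*(-37748) = (1/8)*(-18) - 1*(-37748) = -9/4 + 37748 = 150983/4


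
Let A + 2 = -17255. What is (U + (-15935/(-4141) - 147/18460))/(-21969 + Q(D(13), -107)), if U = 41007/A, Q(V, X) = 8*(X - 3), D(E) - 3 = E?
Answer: -1931123683841/30141816665771980 ≈ -6.4068e-5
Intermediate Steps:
D(E) = 3 + E
A = -17257 (A = -2 - 17255 = -17257)
Q(V, X) = -24 + 8*X (Q(V, X) = 8*(-3 + X) = -24 + 8*X)
U = -41007/17257 (U = 41007/(-17257) = 41007*(-1/17257) = -41007/17257 ≈ -2.3763)
(U + (-15935/(-4141) - 147/18460))/(-21969 + Q(D(13), -107)) = (-41007/17257 + (-15935/(-4141) - 147/18460))/(-21969 + (-24 + 8*(-107))) = (-41007/17257 + (-15935*(-1/4141) - 147*1/18460))/(-21969 + (-24 - 856)) = (-41007/17257 + (15935/4141 - 147/18460))/(-21969 - 880) = (-41007/17257 + 293551373/76442860)/(-22849) = (1931123683841/1319174435020)*(-1/22849) = -1931123683841/30141816665771980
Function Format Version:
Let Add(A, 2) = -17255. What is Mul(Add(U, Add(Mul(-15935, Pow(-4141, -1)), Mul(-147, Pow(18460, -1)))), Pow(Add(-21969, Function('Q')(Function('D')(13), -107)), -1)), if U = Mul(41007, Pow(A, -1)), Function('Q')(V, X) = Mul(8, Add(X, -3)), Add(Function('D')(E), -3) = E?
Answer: Rational(-1931123683841, 30141816665771980) ≈ -6.4068e-5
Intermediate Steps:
Function('D')(E) = Add(3, E)
A = -17257 (A = Add(-2, -17255) = -17257)
Function('Q')(V, X) = Add(-24, Mul(8, X)) (Function('Q')(V, X) = Mul(8, Add(-3, X)) = Add(-24, Mul(8, X)))
U = Rational(-41007, 17257) (U = Mul(41007, Pow(-17257, -1)) = Mul(41007, Rational(-1, 17257)) = Rational(-41007, 17257) ≈ -2.3763)
Mul(Add(U, Add(Mul(-15935, Pow(-4141, -1)), Mul(-147, Pow(18460, -1)))), Pow(Add(-21969, Function('Q')(Function('D')(13), -107)), -1)) = Mul(Add(Rational(-41007, 17257), Add(Mul(-15935, Pow(-4141, -1)), Mul(-147, Pow(18460, -1)))), Pow(Add(-21969, Add(-24, Mul(8, -107))), -1)) = Mul(Add(Rational(-41007, 17257), Add(Mul(-15935, Rational(-1, 4141)), Mul(-147, Rational(1, 18460)))), Pow(Add(-21969, Add(-24, -856)), -1)) = Mul(Add(Rational(-41007, 17257), Add(Rational(15935, 4141), Rational(-147, 18460))), Pow(Add(-21969, -880), -1)) = Mul(Add(Rational(-41007, 17257), Rational(293551373, 76442860)), Pow(-22849, -1)) = Mul(Rational(1931123683841, 1319174435020), Rational(-1, 22849)) = Rational(-1931123683841, 30141816665771980)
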